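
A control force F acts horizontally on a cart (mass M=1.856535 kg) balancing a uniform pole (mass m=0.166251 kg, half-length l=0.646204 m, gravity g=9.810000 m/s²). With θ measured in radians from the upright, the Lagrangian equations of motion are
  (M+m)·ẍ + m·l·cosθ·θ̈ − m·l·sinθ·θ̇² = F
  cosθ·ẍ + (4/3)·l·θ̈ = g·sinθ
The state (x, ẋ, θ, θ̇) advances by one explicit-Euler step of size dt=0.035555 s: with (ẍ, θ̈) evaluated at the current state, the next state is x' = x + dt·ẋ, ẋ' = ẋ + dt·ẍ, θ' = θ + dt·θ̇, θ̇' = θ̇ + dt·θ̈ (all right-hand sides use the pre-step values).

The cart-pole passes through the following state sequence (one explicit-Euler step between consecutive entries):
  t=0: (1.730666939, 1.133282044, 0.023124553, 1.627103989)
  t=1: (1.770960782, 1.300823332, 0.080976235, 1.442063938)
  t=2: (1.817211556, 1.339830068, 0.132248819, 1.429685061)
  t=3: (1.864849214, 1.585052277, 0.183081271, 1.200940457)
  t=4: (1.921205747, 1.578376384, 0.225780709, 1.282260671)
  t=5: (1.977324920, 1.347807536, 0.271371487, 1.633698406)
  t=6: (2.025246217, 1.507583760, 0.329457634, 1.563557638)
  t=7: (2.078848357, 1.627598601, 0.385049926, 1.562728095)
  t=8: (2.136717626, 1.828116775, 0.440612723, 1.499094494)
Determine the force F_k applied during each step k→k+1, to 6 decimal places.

step 0→1:
  ẍ = (ẋ'−ẋ)/dt = (1.300823332−1.133282044)/0.035555 = 4.712172
  θ̈ = (θ̇'−θ̇)/dt = (1.442063938−1.627103989)/0.035555 = -5.204333
  sinθ=0.023122, cosθ=0.999733
  F = (M+m)·ẍ + m·l·cosθ·θ̈ − m·l·sinθ·θ̇² = 9.531716 + -0.558963 − 0.006577 = 8.966177
step 1→2:
  ẍ = (ẋ'−ẋ)/dt = (1.339830068−1.300823332)/0.035555 = 1.097082
  θ̈ = (θ̇'−θ̇)/dt = (1.429685061−1.442063938)/0.035555 = -0.348161
  sinθ=0.080888, cosθ=0.996723
  F = (M+m)·ẍ + m·l·cosθ·θ̈ − m·l·sinθ·θ̇² = 2.219161 + -0.037281 − 0.018071 = 2.163809
step 2→3:
  ẍ = (ẋ'−ẋ)/dt = (1.585052277−1.339830068)/0.035555 = 6.896982
  θ̈ = (θ̇'−θ̇)/dt = (1.200940457−1.429685061)/0.035555 = -6.433543
  sinθ=0.131864, cosθ=0.991268
  F = (M+m)·ẍ + m·l·cosθ·θ̈ − m·l·sinθ·θ̇² = 13.951119 + -0.685133 − 0.028956 = 13.237030
step 3→4:
  ẍ = (ẋ'−ẋ)/dt = (1.578376384−1.585052277)/0.035555 = -0.187762
  θ̈ = (θ̇'−θ̇)/dt = (1.282260671−1.200940457)/0.035555 = 2.287167
  sinθ=0.182060, cosθ=0.983287
  F = (M+m)·ẍ + m·l·cosθ·θ̈ − m·l·sinθ·θ̇² = -0.379803 + 0.241608 − 0.028209 = -0.166404
step 4→5:
  ẍ = (ẋ'−ẋ)/dt = (1.347807536−1.578376384)/0.035555 = -6.484850
  θ̈ = (θ̇'−θ̇)/dt = (1.633698406−1.282260671)/0.035555 = 9.884341
  sinθ=0.223867, cosθ=0.974620
  F = (M+m)·ẍ + m·l·cosθ·θ̈ − m·l·sinθ·θ̇² = -13.117464 + 1.034944 − 0.039544 = -12.122064
step 5→6:
  ẍ = (ẋ'−ẋ)/dt = (1.507583760−1.347807536)/0.035555 = 4.493777
  θ̈ = (θ̇'−θ̇)/dt = (1.563557638−1.633698406)/0.035555 = -1.972740
  sinθ=0.268053, cosθ=0.963404
  F = (M+m)·ẍ + m·l·cosθ·θ̈ − m·l·sinθ·θ̇² = 9.089948 + -0.204180 − 0.076860 = 8.808909
step 6→7:
  ẍ = (ẋ'−ẋ)/dt = (1.627598601−1.507583760)/0.035555 = 3.375470
  θ̈ = (θ̇'−θ̇)/dt = (1.562728095−1.563557638)/0.035555 = -0.023331
  sinθ=0.323530, cosθ=0.946218
  F = (M+m)·ẍ + m·l·cosθ·θ̈ − m·l·sinθ·θ̇² = 6.827854 + -0.002372 − 0.084972 = 6.740510
step 7→8:
  ẍ = (ẋ'−ẋ)/dt = (1.828116775−1.627598601)/0.035555 = 5.639662
  θ̈ = (θ̇'−θ̇)/dt = (1.499094494−1.562728095)/0.035555 = -1.789723
  sinθ=0.375605, cosθ=0.926780
  F = (M+m)·ẍ + m·l·cosθ·θ̈ − m·l·sinθ·θ̇² = 11.407829 + -0.178195 − 0.098545 = 11.131089

F_0 = 8.966177 N
F_1 = 2.163809 N
F_2 = 13.237030 N
F_3 = -0.166404 N
F_4 = -12.122064 N
F_5 = 8.808909 N
F_6 = 6.740510 N
F_7 = 11.131089 N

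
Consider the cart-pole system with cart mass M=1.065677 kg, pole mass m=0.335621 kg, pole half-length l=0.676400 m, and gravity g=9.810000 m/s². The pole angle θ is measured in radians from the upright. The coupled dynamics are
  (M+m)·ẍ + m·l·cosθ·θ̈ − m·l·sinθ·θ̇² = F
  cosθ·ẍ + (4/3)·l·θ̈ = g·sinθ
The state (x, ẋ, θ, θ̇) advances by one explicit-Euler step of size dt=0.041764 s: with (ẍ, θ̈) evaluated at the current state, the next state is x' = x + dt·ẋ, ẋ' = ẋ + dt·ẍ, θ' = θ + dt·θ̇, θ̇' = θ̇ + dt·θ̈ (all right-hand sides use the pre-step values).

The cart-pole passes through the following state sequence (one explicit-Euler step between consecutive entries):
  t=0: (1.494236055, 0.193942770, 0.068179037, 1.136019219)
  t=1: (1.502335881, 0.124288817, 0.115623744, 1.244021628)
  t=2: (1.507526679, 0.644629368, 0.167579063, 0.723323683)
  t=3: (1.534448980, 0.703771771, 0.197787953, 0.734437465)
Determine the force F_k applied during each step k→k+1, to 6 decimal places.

F_0 = -1.771344 N
F_1 = 14.606909 N
F_2 = 2.024145 N

step 0→1:
  ẍ = (ẋ'−ẋ)/dt = (0.124288817−0.193942770)/0.041764 = -1.667799
  θ̈ = (θ̇'−θ̇)/dt = (1.244021628−1.136019219)/0.041764 = 2.586017
  sinθ=0.068126, cosθ=0.997677
  F = (M+m)·ẍ + m·l·cosθ·θ̈ − m·l·sinθ·θ̇² = -2.337083 + 0.585698 − 0.019959 = -1.771344
step 1→2:
  ẍ = (ẋ'−ẋ)/dt = (0.644629368−0.124288817)/0.041764 = 12.459069
  θ̈ = (θ̇'−θ̇)/dt = (0.723323683−1.244021628)/0.041764 = -12.467626
  sinθ=0.115366, cosθ=0.993323
  F = (M+m)·ẍ + m·l·cosθ·θ̈ − m·l·sinθ·θ̇² = 17.458868 + -2.811428 − 0.040531 = 14.606909
step 2→3:
  ẍ = (ẋ'−ẋ)/dt = (0.703771771−0.644629368)/0.041764 = 1.416110
  θ̈ = (θ̇'−θ̇)/dt = (0.734437465−0.723323683)/0.041764 = 0.266109
  sinθ=0.166796, cosθ=0.985991
  F = (M+m)·ẍ + m·l·cosθ·θ̈ − m·l·sinθ·θ̇² = 1.984392 + 0.059564 − 0.019811 = 2.024145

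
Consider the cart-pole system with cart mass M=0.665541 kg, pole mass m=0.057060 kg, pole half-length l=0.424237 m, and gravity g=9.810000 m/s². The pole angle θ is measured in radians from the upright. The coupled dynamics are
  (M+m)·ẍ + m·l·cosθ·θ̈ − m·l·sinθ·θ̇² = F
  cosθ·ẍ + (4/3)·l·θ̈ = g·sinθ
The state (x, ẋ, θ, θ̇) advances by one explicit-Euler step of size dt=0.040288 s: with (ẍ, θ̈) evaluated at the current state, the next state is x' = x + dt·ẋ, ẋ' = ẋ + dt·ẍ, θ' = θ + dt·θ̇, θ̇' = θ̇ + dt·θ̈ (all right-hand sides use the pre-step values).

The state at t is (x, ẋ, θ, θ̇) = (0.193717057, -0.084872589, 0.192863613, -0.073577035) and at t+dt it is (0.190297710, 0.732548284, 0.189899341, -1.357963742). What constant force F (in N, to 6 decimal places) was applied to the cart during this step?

F = 13.903730 N

ẍ = (ẋ'−ẋ)/dt = (0.732548284−-0.084872589)/0.040288 = 20.289438
θ̈ = (θ̇'−θ̇)/dt = (-1.357963742−-0.073577035)/0.040288 = -31.880131
sinθ=0.191670, cosθ=0.981459
F = (M+m)·ẍ + m·l·cosθ·θ̈ − m·l·sinθ·θ̇² = 14.661168 + -0.757413 − 0.000025 = 13.903730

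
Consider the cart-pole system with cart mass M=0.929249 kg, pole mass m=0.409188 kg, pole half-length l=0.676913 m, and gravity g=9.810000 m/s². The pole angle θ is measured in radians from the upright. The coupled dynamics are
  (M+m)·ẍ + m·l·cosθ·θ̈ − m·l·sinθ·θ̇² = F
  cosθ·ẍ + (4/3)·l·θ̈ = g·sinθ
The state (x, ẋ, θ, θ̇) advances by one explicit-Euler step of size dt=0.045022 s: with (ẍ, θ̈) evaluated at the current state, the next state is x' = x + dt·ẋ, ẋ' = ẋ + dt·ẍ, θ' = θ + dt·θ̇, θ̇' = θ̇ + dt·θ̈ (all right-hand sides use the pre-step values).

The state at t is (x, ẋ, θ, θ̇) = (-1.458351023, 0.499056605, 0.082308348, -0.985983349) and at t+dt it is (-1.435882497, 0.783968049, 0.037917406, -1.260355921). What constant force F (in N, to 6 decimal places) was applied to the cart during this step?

ẍ = (ẋ'−ẋ)/dt = (0.783968049−0.499056605)/0.045022 = 6.328272
θ̈ = (θ̇'−θ̇)/dt = (-1.260355921−-0.985983349)/0.045022 = -6.094189
sinθ=0.082215, cosθ=0.996615
F = (M+m)·ẍ + m·l·cosθ·θ̈ − m·l·sinθ·θ̇² = 8.469993 + -1.682282 − 0.022139 = 6.765572

F = 6.765572 N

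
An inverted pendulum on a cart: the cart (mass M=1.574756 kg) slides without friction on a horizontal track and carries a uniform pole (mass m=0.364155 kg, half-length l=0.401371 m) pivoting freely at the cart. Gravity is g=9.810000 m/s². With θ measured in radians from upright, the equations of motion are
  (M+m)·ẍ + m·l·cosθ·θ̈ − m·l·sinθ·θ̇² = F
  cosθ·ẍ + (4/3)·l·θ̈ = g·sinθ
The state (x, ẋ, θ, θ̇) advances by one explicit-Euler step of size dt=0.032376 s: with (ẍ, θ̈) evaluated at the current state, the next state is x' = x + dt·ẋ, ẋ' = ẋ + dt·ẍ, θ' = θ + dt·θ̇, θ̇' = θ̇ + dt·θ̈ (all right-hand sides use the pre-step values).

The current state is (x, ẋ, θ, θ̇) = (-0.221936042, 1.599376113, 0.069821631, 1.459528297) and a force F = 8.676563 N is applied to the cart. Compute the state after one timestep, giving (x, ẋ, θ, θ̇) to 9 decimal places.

sinθ=0.069764914, cosθ=0.997563460
temp = (F + m·l·θ̇²·sinθ)/(M+m) = (8.676563 + 0.021721728)/1.938911 = 4.486170189
θ̈ = (g·sinθ − cosθ·temp)/(l·(4/3 − m·cos²θ/(M+m))) = -8.238370769
ẍ = temp − m·l·θ̈·cosθ/(M+m) = 5.105691514
Euler: x'=-0.221936042+0.032376·1.599376113=-0.170154641, ẋ'=1.599376113+0.032376·5.105691514=1.764677981
       θ'=0.069821631+0.032376·1.459528297=0.117075319, θ̇'=1.459528297+0.032376·-8.238370769=1.192802805

(-0.170154641, 1.764677981, 0.117075319, 1.192802805)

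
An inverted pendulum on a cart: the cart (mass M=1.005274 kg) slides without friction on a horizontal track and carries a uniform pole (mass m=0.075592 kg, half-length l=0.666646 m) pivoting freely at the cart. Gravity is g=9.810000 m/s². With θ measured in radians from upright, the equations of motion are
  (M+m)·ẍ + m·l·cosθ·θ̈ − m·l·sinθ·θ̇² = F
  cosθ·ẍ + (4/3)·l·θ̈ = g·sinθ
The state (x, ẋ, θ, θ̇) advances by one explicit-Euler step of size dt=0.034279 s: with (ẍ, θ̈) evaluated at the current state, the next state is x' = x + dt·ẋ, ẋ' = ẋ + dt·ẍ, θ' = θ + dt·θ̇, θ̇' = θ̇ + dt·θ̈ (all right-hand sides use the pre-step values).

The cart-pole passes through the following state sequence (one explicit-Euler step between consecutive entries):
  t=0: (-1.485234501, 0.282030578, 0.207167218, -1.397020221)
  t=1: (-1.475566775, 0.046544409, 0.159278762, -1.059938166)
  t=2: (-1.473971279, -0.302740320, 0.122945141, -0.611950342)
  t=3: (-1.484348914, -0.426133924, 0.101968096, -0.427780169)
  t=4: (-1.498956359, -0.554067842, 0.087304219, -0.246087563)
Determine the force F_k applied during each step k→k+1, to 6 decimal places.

step 0→1:
  ẍ = (ẋ'−ẋ)/dt = (0.046544409−0.282030578)/0.034279 = -6.869692
  θ̈ = (θ̇'−θ̇)/dt = (-1.059938166−-1.397020221)/0.034279 = 9.833486
  sinθ=0.205689, cosθ=0.978618
  F = (M+m)·ẍ + m·l·cosθ·θ̈ − m·l·sinθ·θ̇² = -7.425216 + 0.484944 − 0.020230 = -6.960502
step 1→2:
  ẍ = (ẋ'−ẋ)/dt = (-0.302740320−0.046544409)/0.034279 = -10.189467
  θ̈ = (θ̇'−θ̇)/dt = (-0.611950342−-1.059938166)/0.034279 = 13.068871
  sinθ=0.158606, cosθ=0.987342
  F = (M+m)·ẍ + m·l·cosθ·θ̈ − m·l·sinθ·θ̇² = -11.013448 + 0.650245 − 0.008980 = -10.372183
step 2→3:
  ẍ = (ẋ'−ẋ)/dt = (-0.426133924−-0.302740320)/0.034279 = -3.599685
  θ̈ = (θ̇'−θ̇)/dt = (-0.427780169−-0.611950342)/0.034279 = 5.372682
  sinθ=0.122636, cosθ=0.992452
  F = (M+m)·ẍ + m·l·cosθ·θ̈ − m·l·sinθ·θ̇² = -3.890777 + 0.268702 − 0.002314 = -3.624389
step 3→4:
  ẍ = (ẋ'−ẋ)/dt = (-0.554067842−-0.426133924)/0.034279 = -3.732137
  θ̈ = (θ̇'−θ̇)/dt = (-0.246087563−-0.427780169)/0.034279 = 5.300406
  sinθ=0.101791, cosθ=0.994806
  F = (M+m)·ẍ + m·l·cosθ·θ̈ − m·l·sinθ·θ̇² = -4.033940 + 0.265716 − 0.000939 = -3.769162

F_0 = -6.960502 N
F_1 = -10.372183 N
F_2 = -3.624389 N
F_3 = -3.769162 N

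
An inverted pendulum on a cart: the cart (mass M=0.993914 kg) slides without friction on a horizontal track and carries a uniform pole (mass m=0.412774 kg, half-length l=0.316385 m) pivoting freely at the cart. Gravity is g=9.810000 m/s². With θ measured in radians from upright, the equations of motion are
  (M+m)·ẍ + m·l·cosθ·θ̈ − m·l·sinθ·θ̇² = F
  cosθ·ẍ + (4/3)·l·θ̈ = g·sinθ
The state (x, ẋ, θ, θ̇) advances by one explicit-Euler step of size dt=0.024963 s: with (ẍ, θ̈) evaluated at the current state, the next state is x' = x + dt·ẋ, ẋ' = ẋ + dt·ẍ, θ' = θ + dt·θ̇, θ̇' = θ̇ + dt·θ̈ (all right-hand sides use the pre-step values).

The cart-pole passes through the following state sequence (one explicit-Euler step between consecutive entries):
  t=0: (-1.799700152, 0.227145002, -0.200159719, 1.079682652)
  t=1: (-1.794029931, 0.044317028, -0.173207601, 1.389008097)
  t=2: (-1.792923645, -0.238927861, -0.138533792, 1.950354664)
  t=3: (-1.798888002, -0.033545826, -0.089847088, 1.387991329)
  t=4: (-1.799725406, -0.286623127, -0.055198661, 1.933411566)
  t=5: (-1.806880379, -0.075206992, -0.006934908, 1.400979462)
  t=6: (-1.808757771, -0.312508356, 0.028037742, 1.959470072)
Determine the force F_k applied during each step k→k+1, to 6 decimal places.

F_0 = -8.686309 N
F_1 = -13.024908 N
F_2 = 8.728213 N
F_3 = -11.396673 N
F_4 = 9.159217 N
F_5 = -10.448664 N

step 0→1:
  ẍ = (ẋ'−ẋ)/dt = (0.044317028−0.227145002)/0.024963 = -7.323958
  θ̈ = (θ̇'−θ̇)/dt = (1.389008097−1.079682652)/0.024963 = 12.391357
  sinθ=-0.198826, cosθ=0.980035
  F = (M+m)·ẍ + m·l·cosθ·θ̈ − m·l·sinθ·θ̇² = -10.302524 + 1.585947 − -0.030269 = -8.686309
step 1→2:
  ẍ = (ẋ'−ẋ)/dt = (-0.238927861−0.044317028)/0.024963 = -11.346588
  θ̈ = (θ̇'−θ̇)/dt = (1.950354664−1.389008097)/0.024963 = 22.487144
  sinθ=-0.172343, cosθ=0.985037
  F = (M+m)·ẍ + m·l·cosθ·θ̈ − m·l·sinθ·θ̇² = -15.961110 + 2.892778 − -0.043424 = -13.024908
step 2→3:
  ẍ = (ẋ'−ẋ)/dt = (-0.033545826−-0.238927861)/0.024963 = 8.227458
  θ̈ = (θ̇'−θ̇)/dt = (1.387991329−1.950354664)/0.024963 = -22.527875
  sinθ=-0.138091, cosθ=0.990420
  F = (M+m)·ẍ + m·l·cosθ·θ̈ − m·l·sinθ·θ̇² = 11.573466 + -2.913853 − -0.068600 = 8.728213
step 3→4:
  ẍ = (ẋ'−ẋ)/dt = (-0.286623127−-0.033545826)/0.024963 = -10.138096
  θ̈ = (θ̇'−θ̇)/dt = (1.933411566−1.387991329)/0.024963 = 21.849146
  sinθ=-0.089726, cosθ=0.995966
  F = (M+m)·ẍ + m·l·cosθ·θ̈ − m·l·sinθ·θ̇² = -14.261139 + 2.841891 − -0.022575 = -11.396673
step 4→5:
  ẍ = (ẋ'−ẋ)/dt = (-0.075206992−-0.286623127)/0.024963 = 8.469180
  θ̈ = (θ̇'−θ̇)/dt = (1.400979462−1.933411566)/0.024963 = -21.328851
  sinθ=-0.055171, cosθ=0.998477
  F = (M+m)·ẍ + m·l·cosθ·θ̈ − m·l·sinθ·θ̇² = 11.913494 + -2.781210 − -0.026933 = 9.159217
step 5→6:
  ẍ = (ẋ'−ẋ)/dt = (-0.312508356−-0.075206992)/0.024963 = -9.506124
  θ̈ = (θ̇'−θ̇)/dt = (1.959470072−1.400979462)/0.024963 = 22.372736
  sinθ=-0.006935, cosθ=0.999976
  F = (M+m)·ẍ + m·l·cosθ·θ̈ − m·l·sinθ·θ̇² = -13.372150 + 2.921708 − -0.001778 = -10.448664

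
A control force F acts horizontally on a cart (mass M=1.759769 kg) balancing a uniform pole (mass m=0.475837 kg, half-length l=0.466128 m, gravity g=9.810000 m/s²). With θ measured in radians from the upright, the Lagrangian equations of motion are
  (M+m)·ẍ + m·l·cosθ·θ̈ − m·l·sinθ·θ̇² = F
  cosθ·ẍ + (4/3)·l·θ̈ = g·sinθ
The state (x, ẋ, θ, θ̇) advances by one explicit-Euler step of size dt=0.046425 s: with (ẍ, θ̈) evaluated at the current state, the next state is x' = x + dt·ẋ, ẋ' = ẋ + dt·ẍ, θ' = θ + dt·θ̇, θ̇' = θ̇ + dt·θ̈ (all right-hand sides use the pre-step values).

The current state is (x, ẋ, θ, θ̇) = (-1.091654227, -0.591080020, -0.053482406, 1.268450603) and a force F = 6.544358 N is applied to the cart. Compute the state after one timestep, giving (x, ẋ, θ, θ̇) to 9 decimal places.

(-1.119095117, -0.425306621, 0.005405413, 0.962930107)

sinθ=-0.053456913, cosθ=0.998570157
temp = (F + m·l·θ̇²·sinθ)/(M+m) = (6.544358 + -0.019077190)/2.235606 = 2.918797324
θ̈ = (g·sinθ − cosθ·temp)/(l·(4/3 − m·cos²θ/(M+m))) = -6.580947688
ẍ = temp − m·l·θ̈·cosθ/(M+m) = 3.570778647
Euler: x'=-1.091654227+0.046425·-0.591080020=-1.119095117, ẋ'=-0.591080020+0.046425·3.570778647=-0.425306621
       θ'=-0.053482406+0.046425·1.268450603=0.005405413, θ̇'=1.268450603+0.046425·-6.580947688=0.962930107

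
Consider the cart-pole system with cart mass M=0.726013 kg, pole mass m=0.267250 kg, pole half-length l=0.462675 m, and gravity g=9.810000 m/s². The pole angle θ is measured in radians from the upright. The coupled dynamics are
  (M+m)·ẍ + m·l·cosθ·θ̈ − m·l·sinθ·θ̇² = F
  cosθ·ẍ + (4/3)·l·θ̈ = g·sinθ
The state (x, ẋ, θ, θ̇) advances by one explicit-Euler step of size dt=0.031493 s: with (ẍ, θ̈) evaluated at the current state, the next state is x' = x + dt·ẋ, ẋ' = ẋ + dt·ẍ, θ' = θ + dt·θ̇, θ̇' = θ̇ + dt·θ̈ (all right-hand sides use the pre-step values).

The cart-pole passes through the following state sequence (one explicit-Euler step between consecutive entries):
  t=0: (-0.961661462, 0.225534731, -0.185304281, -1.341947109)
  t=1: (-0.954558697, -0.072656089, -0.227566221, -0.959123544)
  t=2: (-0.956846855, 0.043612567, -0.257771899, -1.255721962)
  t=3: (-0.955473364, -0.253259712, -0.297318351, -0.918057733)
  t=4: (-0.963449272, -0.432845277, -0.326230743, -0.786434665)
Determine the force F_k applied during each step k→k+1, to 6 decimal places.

step 0→1:
  ẍ = (ẋ'−ẋ)/dt = (-0.072656089−0.225534731)/0.031493 = -9.468479
  θ̈ = (θ̇'−θ̇)/dt = (-0.959123544−-1.341947109)/0.031493 = 12.155830
  sinθ=-0.184246, cosθ=0.982880
  F = (M+m)·ẍ + m·l·cosθ·θ̈ − m·l·sinθ·θ̇² = -9.404690 + 1.477335 − -0.041026 = -7.886329
step 1→2:
  ẍ = (ẋ'−ẋ)/dt = (0.043612567−-0.072656089)/0.031493 = 3.691889
  θ̈ = (θ̇'−θ̇)/dt = (-1.255721962−-0.959123544)/0.031493 = -9.417916
  sinθ=-0.225607, cosθ=0.974218
  F = (M+m)·ẍ + m·l·cosθ·θ̈ − m·l·sinθ·θ̇² = 3.667017 + -1.134501 − -0.025662 = 2.558178
step 2→3:
  ẍ = (ẋ'−ẋ)/dt = (-0.253259712−0.043612567)/0.031493 = -9.426612
  θ̈ = (θ̇'−θ̇)/dt = (-0.918057733−-1.255721962)/0.031493 = 10.721882
  sinθ=-0.254927, cosθ=0.966960
  F = (M+m)·ẍ + m·l·cosθ·θ̈ − m·l·sinθ·θ̇² = -9.363105 + 1.281957 − -0.049705 = -8.031443
step 3→4:
  ẍ = (ẋ'−ẋ)/dt = (-0.432845277−-0.253259712)/0.031493 = -5.702396
  θ̈ = (θ̇'−θ̇)/dt = (-0.786434665−-0.918057733)/0.031493 = 4.179439
  sinθ=-0.292957, cosθ=0.956126
  F = (M+m)·ẍ + m·l·cosθ·θ̈ − m·l·sinθ·θ̇² = -5.663979 + 0.494113 − -0.030531 = -5.139335

F_0 = -7.886329 N
F_1 = 2.558178 N
F_2 = -8.031443 N
F_3 = -5.139335 N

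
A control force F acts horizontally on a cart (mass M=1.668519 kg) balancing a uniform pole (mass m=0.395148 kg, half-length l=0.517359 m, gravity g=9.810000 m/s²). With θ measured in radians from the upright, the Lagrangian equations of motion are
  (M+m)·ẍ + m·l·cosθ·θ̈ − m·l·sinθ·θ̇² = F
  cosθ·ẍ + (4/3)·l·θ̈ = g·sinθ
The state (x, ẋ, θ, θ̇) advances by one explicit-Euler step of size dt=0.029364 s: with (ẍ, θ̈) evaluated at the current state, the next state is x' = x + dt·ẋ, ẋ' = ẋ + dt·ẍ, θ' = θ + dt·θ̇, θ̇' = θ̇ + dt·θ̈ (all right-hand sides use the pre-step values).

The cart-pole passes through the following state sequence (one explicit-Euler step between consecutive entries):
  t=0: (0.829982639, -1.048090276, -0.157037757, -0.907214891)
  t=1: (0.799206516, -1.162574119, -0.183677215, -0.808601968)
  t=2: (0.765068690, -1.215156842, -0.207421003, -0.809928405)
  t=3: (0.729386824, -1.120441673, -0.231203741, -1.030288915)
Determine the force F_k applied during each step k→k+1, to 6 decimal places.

F_0 = -7.341375 N
F_1 = -3.680117 N
F_2 = 5.182812 N

step 0→1:
  ẍ = (ẋ'−ẋ)/dt = (-1.162574119−-1.048090276)/0.029364 = -3.898782
  θ̈ = (θ̇'−θ̇)/dt = (-0.808601968−-0.907214891)/0.029364 = 3.358293
  sinθ=-0.156393, cosθ=0.987695
  F = (M+m)·ẍ + m·l·cosθ·θ̈ − m·l·sinθ·θ̇² = -8.045788 + 0.678099 − -0.026314 = -7.341375
step 1→2:
  ẍ = (ẋ'−ẋ)/dt = (-1.215156842−-1.162574119)/0.029364 = -1.790721
  θ̈ = (θ̇'−θ̇)/dt = (-0.809928405−-0.808601968)/0.029364 = -0.045172
  sinθ=-0.182646, cosθ=0.983179
  F = (M+m)·ẍ + m·l·cosθ·θ̈ − m·l·sinθ·θ̇² = -3.695451 + -0.009079 − -0.024414 = -3.680117
step 2→3:
  ẍ = (ẋ'−ẋ)/dt = (-1.120441673−-1.215156842)/0.029364 = 3.225554
  θ̈ = (θ̇'−θ̇)/dt = (-1.030288915−-0.809928405)/0.029364 = -7.504445
  sinθ=-0.205937, cosθ=0.978565
  F = (M+m)·ẍ + m·l·cosθ·θ̈ − m·l·sinθ·θ̇² = 6.656469 + -1.501275 − -0.027617 = 5.182812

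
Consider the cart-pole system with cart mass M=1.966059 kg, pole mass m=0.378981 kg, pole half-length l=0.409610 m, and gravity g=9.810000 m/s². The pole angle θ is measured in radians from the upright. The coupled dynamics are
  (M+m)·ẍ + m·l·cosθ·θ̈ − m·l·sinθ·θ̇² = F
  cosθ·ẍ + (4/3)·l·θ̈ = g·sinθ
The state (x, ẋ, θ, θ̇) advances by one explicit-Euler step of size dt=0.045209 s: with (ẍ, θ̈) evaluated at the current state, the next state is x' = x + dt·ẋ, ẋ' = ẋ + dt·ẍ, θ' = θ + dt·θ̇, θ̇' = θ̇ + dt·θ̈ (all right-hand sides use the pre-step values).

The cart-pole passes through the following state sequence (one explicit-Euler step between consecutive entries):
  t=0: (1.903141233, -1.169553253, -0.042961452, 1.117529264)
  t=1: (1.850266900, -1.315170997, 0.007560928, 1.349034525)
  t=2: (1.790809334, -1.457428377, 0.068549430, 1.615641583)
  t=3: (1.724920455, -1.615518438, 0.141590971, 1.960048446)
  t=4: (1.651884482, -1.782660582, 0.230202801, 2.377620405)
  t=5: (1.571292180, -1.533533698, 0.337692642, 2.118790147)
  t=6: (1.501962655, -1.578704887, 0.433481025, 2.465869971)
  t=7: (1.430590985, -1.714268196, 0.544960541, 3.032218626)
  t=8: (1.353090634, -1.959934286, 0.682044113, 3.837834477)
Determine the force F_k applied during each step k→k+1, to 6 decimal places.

F_0 = -6.750837 N
F_1 = -6.465757 N
F_2 = -7.048244 N
F_3 = -7.334534 N
F_4 = 11.856945 N
F_5 = -1.449505 N
F_6 = -5.663477 N
F_7 = -11.117296 N

step 0→1:
  ẍ = (ẋ'−ẋ)/dt = (-1.315170997−-1.169553253)/0.045209 = -3.220990
  θ̈ = (θ̇'−θ̇)/dt = (1.349034525−1.117529264)/0.045209 = 5.120778
  sinθ=-0.042948, cosθ=0.999077
  F = (M+m)·ẍ + m·l·cosθ·θ̈ − m·l·sinθ·θ̇² = -7.553351 + 0.794187 − -0.008326 = -6.750837
step 1→2:
  ẍ = (ẋ'−ẋ)/dt = (-1.457428377−-1.315170997)/0.045209 = -3.146661
  θ̈ = (θ̇'−θ̇)/dt = (1.615641583−1.349034525)/0.045209 = 5.897212
  sinθ=0.007561, cosθ=0.999971
  F = (M+m)·ẍ + m·l·cosθ·θ̈ − m·l·sinθ·θ̇² = -7.379045 + 0.915424 − 0.002136 = -6.465757
step 2→3:
  ẍ = (ẋ'−ẋ)/dt = (-1.615518438−-1.457428377)/0.045209 = -3.496871
  θ̈ = (θ̇'−θ̇)/dt = (1.960048446−1.615641583)/0.045209 = 7.618104
  sinθ=0.068496, cosθ=0.997651
  F = (M+m)·ẍ + m·l·cosθ·θ̈ − m·l·sinθ·θ̇² = -8.200303 + 1.179814 − 0.027755 = -7.048244
step 3→4:
  ẍ = (ẋ'−ẋ)/dt = (-1.782660582−-1.615518438)/0.045209 = -3.697099
  θ̈ = (θ̇'−θ̇)/dt = (2.377620405−1.960048446)/0.045209 = 9.236479
  sinθ=0.141118, cosθ=0.989993
  F = (M+m)·ẍ + m·l·cosθ·θ̈ − m·l·sinθ·θ̇² = -8.669845 + 1.419471 − 0.084160 = -7.334534
step 4→5:
  ẍ = (ẋ'−ẋ)/dt = (-1.533533698−-1.782660582)/0.045209 = 5.510559
  θ̈ = (θ̇'−θ̇)/dt = (2.118790147−2.377620405)/0.045209 = -5.725193
  sinθ=0.228175, cosθ=0.973620
  F = (M+m)·ẍ + m·l·cosθ·θ̈ − m·l·sinθ·θ̇² = 12.922482 + -0.865302 − 0.200235 = 11.856945
step 5→6:
  ẍ = (ẋ'−ẋ)/dt = (-1.578704887−-1.533533698)/0.045209 = -0.999164
  θ̈ = (θ̇'−θ̇)/dt = (2.465869971−2.118790147)/0.045209 = 7.677229
  sinθ=0.331311, cosθ=0.943522
  F = (M+m)·ẍ + m·l·cosθ·θ̈ − m·l·sinθ·θ̇² = -2.343079 + 1.124461 − 0.230887 = -1.449505
step 6→7:
  ẍ = (ẋ'−ẋ)/dt = (-1.714268196−-1.578704887)/0.045209 = -2.998591
  θ̈ = (θ̇'−θ̇)/dt = (3.032218626−2.465869971)/0.045209 = 12.527343
  sinθ=0.420032, cosθ=0.907509
  F = (M+m)·ẍ + m·l·cosθ·θ̈ − m·l·sinθ·θ̇² = -7.031816 + 1.764810 − 0.396471 = -5.663477
step 7→8:
  ẍ = (ẋ'−ẋ)/dt = (-1.959934286−-1.714268196)/0.045209 = -5.434009
  θ̈ = (θ̇'−θ̇)/dt = (3.837834477−3.032218626)/0.045209 = 17.819811
  sinθ=0.518384, cosθ=0.855148
  F = (M+m)·ẍ + m·l·cosθ·θ̈ − m·l·sinθ·θ̇² = -12.742967 + 2.365551 − 0.739879 = -11.117296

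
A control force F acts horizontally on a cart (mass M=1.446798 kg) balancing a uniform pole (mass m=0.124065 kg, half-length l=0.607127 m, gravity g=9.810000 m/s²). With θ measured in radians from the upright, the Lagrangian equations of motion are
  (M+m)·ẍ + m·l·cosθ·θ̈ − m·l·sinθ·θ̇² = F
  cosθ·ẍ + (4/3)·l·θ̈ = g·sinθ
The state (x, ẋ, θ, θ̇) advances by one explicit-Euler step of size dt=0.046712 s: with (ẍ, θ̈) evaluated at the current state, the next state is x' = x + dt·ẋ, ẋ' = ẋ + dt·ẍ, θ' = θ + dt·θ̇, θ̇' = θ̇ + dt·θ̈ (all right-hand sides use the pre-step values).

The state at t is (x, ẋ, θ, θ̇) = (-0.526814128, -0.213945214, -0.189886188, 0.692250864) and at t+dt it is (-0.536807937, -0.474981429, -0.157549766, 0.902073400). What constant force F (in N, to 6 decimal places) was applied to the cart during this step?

F = -8.439233 N

ẍ = (ẋ'−ẋ)/dt = (-0.474981429−-0.213945214)/0.046712 = -5.588205
θ̈ = (θ̇'−θ̇)/dt = (0.902073400−0.692250864)/0.046712 = 4.491834
sinθ=-0.188747, cosθ=0.982026
F = (M+m)·ẍ + m·l·cosθ·θ̈ − m·l·sinθ·θ̇² = -8.778304 + 0.332258 − -0.006813 = -8.439233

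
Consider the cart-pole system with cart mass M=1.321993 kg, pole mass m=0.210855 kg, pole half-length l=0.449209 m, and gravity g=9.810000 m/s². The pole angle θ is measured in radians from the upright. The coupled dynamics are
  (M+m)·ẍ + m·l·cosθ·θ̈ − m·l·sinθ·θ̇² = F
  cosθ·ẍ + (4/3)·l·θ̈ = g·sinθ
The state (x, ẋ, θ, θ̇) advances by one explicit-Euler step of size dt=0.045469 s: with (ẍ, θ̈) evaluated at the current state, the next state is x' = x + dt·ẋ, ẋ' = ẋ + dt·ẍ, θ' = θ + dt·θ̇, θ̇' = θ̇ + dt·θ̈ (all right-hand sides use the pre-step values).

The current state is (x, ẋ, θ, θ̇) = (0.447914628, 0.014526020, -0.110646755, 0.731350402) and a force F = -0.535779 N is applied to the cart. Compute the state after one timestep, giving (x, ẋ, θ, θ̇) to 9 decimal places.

sinθ=-0.110421124, cosθ=0.993884890
temp = (F + m·l·θ̇²·sinθ)/(M+m) = (-0.535779 + -0.005594168)/1.532848 = -0.353181247
θ̈ = (g·sinθ − cosθ·temp)/(l·(4/3 − m·cos²θ/(M+m))) = -1.361220900
ẍ = temp − m·l·θ̈·cosθ/(M+m) = -0.269582849
Euler: x'=0.447914628+0.045469·0.014526020=0.448575112, ẋ'=0.014526020+0.045469·-0.269582849=0.002268357
       θ'=-0.110646755+0.045469·0.731350402=-0.077392984, θ̇'=0.731350402+0.045469·-1.361220900=0.669457049

(0.448575112, 0.002268357, -0.077392984, 0.669457049)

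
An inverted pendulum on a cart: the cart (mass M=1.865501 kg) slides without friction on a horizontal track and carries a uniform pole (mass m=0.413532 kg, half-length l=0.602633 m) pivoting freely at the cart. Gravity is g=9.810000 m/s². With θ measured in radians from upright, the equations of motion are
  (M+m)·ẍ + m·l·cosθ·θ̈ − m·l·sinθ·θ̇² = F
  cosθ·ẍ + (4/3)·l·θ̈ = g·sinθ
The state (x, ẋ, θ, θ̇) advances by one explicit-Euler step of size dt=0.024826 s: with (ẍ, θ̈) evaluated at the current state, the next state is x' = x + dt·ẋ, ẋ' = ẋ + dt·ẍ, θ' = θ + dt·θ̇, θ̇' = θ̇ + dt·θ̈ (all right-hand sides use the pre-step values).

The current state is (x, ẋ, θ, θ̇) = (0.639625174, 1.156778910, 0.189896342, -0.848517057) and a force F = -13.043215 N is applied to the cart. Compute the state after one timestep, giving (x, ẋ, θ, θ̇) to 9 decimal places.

sinθ=0.188757101, cosθ=0.982023807
temp = (F + m·l·θ̇²·sinθ)/(M+m) = (-13.043215 + 0.033867761)/2.279033 = -5.708275062
θ̈ = (g·sinθ − cosθ·temp)/(l·(4/3 − m·cos²θ/(M+m))) = 10.683014421
ẍ = temp − m·l·θ̈·cosθ/(M+m) = -6.855443656
Euler: x'=0.639625174+0.024826·1.156778910=0.668343367, ẋ'=1.156778910+0.024826·-6.855443656=0.986585666
       θ'=0.189896342+0.024826·-0.848517057=0.168831058, θ̇'=-0.848517057+0.024826·10.683014421=-0.583300541

(0.668343367, 0.986585666, 0.168831058, -0.583300541)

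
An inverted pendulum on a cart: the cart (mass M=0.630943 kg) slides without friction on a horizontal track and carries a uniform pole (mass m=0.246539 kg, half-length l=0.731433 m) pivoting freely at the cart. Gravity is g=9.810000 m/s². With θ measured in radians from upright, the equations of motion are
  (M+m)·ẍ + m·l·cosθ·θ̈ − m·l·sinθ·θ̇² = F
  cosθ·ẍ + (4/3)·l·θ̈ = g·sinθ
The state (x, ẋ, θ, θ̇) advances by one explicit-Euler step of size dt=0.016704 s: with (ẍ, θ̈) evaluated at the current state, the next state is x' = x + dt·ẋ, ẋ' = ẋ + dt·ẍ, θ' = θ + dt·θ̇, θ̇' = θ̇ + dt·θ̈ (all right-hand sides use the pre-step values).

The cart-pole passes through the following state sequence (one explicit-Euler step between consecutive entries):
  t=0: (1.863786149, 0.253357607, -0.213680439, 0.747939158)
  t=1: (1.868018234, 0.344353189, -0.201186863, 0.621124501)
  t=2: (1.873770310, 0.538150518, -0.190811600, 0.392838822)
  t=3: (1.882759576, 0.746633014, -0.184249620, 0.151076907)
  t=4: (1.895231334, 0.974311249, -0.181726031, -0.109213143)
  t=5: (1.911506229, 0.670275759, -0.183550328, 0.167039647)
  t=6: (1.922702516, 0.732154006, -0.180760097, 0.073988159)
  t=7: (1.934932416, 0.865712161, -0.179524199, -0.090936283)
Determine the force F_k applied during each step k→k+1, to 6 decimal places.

F_0 = 3.463621 N
F_1 = 7.779585 N
F_2 = 8.394570 N
F_3 = 9.198596 N
F_4 = -13.037818 N
F_5 = 2.263804 N
F_6 = 5.264733 N

step 0→1:
  ẍ = (ẋ'−ẋ)/dt = (0.344353189−0.253357607)/0.016704 = 5.447532
  θ̈ = (θ̇'−θ̇)/dt = (0.621124501−0.747939158)/0.016704 = -7.591874
  sinθ=-0.212058, cosθ=0.977257
  F = (M+m)·ẍ + m·l·cosθ·θ̈ − m·l·sinθ·θ̇² = 4.780112 + -1.337882 − -0.021392 = 3.463621
step 1→2:
  ẍ = (ẋ'−ẋ)/dt = (0.538150518−0.344353189)/0.016704 = 11.601852
  θ̈ = (θ̇'−θ̇)/dt = (0.392838822−0.621124501)/0.016704 = -13.666528
  sinθ=-0.199832, cosθ=0.979830
  F = (M+m)·ẍ + m·l·cosθ·θ̈ − m·l·sinθ·θ̇² = 10.180416 + -2.414733 − -0.013902 = 7.779585
step 2→3:
  ẍ = (ẋ'−ẋ)/dt = (0.746633014−0.538150518)/0.016704 = 12.480992
  θ̈ = (θ̇'−θ̇)/dt = (0.151076907−0.392838822)/0.016704 = -14.473295
  sinθ=-0.189656, cosθ=0.981851
  F = (M+m)·ẍ + m·l·cosθ·θ̈ − m·l·sinθ·θ̇² = 10.951846 + -2.562554 − -0.005278 = 8.394570
step 3→4:
  ẍ = (ẋ'−ẋ)/dt = (0.974311249−0.746633014)/0.016704 = 13.630163
  θ̈ = (θ̇'−θ̇)/dt = (-0.109213143−0.151076907)/0.016704 = -15.582498
  sinθ=-0.183209, cosθ=0.983074
  F = (M+m)·ẍ + m·l·cosθ·θ̈ − m·l·sinθ·θ̇² = 11.960222 + -2.762380 − -0.000754 = 9.198596
step 4→5:
  ẍ = (ẋ'−ẋ)/dt = (0.670275759−0.974311249)/0.016704 = -18.201358
  θ̈ = (θ̇'−θ̇)/dt = (0.167039647−-0.109213143)/0.016704 = 16.538122
  sinθ=-0.180727, cosθ=0.983533
  F = (M+m)·ẍ + m·l·cosθ·θ̈ − m·l·sinθ·θ̇² = -15.971364 + 2.933158 − -0.000389 = -13.037818
step 5→6:
  ẍ = (ẋ'−ẋ)/dt = (0.732154006−0.670275759)/0.016704 = 3.704397
  θ̈ = (θ̇'−θ̇)/dt = (0.073988159−0.167039647)/0.016704 = -5.570611
  sinθ=-0.182521, cosθ=0.983202
  F = (M+m)·ẍ + m·l·cosθ·θ̈ − m·l·sinθ·θ̇² = 3.250542 + -0.987656 − -0.000918 = 2.263804
step 6→7:
  ẍ = (ẋ'−ẋ)/dt = (0.865712161−0.732154006)/0.016704 = 7.995579
  θ̈ = (θ̇'−θ̇)/dt = (-0.090936283−0.073988159)/0.016704 = -9.873350
  sinθ=-0.179777, cosθ=0.983707
  F = (M+m)·ẍ + m·l·cosθ·θ̈ − m·l·sinθ·θ̇² = 7.015977 + -1.751421 − -0.000177 = 5.264733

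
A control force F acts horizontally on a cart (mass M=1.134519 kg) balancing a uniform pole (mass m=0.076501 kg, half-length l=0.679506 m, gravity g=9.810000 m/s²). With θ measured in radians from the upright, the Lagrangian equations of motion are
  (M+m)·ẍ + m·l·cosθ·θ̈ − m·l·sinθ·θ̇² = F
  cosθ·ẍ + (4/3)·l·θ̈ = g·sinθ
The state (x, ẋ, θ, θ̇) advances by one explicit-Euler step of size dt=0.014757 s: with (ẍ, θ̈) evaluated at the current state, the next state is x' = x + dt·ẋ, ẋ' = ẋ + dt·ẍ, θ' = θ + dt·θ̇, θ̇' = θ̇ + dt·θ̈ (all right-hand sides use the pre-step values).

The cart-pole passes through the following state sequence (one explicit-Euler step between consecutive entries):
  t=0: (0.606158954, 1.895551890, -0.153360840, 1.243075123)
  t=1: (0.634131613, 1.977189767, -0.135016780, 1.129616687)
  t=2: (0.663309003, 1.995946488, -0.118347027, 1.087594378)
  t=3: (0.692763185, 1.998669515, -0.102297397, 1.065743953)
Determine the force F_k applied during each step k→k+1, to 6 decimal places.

F_0 = 6.316833 N
F_1 = 1.401502 N
F_2 = 0.154291 N

step 0→1:
  ẍ = (ẋ'−ẋ)/dt = (1.977189767−1.895551890)/0.014757 = 5.532146
  θ̈ = (θ̇'−θ̇)/dt = (1.129616687−1.243075123)/0.014757 = -7.688449
  sinθ=-0.152760, cosθ=0.988263
  F = (M+m)·ẍ + m·l·cosθ·θ̈ − m·l·sinθ·θ̇² = 6.699539 + -0.394977 − -0.012271 = 6.316833
step 1→2:
  ẍ = (ẋ'−ẋ)/dt = (1.995946488−1.977189767)/0.014757 = 1.271039
  θ̈ = (θ̇'−θ̇)/dt = (1.087594378−1.129616687)/0.014757 = -2.847619
  sinθ=-0.134607, cosθ=0.990899
  F = (M+m)·ẍ + m·l·cosθ·θ̈ − m·l·sinθ·θ̇² = 1.539254 + -0.146680 − -0.008929 = 1.401502
step 2→3:
  ẍ = (ẋ'−ẋ)/dt = (1.998669515−1.995946488)/0.014757 = 0.184524
  θ̈ = (θ̇'−θ̇)/dt = (1.065743953−1.087594378)/0.014757 = -1.480682
  sinθ=-0.118071, cosθ=0.993005
  F = (M+m)·ẍ + m·l·cosθ·θ̈ − m·l·sinθ·θ̇² = 0.223463 + -0.076432 − -0.007260 = 0.154291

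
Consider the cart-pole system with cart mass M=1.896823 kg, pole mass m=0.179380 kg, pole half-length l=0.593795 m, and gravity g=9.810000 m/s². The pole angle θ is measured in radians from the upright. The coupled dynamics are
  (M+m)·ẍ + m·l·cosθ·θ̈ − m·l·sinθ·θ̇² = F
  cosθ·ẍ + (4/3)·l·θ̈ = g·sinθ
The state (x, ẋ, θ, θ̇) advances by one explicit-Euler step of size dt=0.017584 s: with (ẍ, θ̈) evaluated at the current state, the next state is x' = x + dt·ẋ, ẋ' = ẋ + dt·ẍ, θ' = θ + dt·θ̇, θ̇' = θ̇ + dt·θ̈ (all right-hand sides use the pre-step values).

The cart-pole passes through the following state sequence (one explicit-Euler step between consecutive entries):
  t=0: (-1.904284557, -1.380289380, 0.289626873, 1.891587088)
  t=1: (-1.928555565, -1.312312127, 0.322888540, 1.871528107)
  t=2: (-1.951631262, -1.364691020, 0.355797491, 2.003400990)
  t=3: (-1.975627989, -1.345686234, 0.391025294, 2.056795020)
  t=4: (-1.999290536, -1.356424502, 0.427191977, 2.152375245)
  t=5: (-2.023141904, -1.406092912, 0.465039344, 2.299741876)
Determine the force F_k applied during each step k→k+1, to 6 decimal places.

step 0→1:
  ẍ = (ẋ'−ẋ)/dt = (-1.312312127−-1.380289380)/0.017584 = 3.865858
  θ̈ = (θ̇'−θ̇)/dt = (1.871528107−1.891587088)/0.017584 = -1.140752
  sinθ=0.285595, cosθ=0.958351
  F = (M+m)·ẍ + m·l·cosθ·θ̈ − m·l·sinθ·θ̇² = 8.026307 + -0.116446 − 0.108846 = 7.801014
step 1→2:
  ẍ = (ẋ'−ẋ)/dt = (-1.364691020−-1.312312127)/0.017584 = -2.978781
  θ̈ = (θ̇'−θ̇)/dt = (2.003400990−1.871528107)/0.017584 = 7.499595
  sinθ=0.317307, cosθ=0.948323
  F = (M+m)·ẍ + m·l·cosθ·θ̈ − m·l·sinθ·θ̇² = -6.184555 + 0.757538 − 0.118381 = -5.545398
step 2→3:
  ẍ = (ẋ'−ẋ)/dt = (-1.345686234−-1.364691020)/0.017584 = 1.080800
  θ̈ = (θ̇'−θ̇)/dt = (2.056795020−2.003400990)/0.017584 = 3.036512
  sinθ=0.348338, cosθ=0.937369
  F = (M+m)·ẍ + m·l·cosθ·θ̈ − m·l·sinθ·θ̇² = 2.243960 + 0.303177 − 0.148918 = 2.398219
step 3→4:
  ẍ = (ẋ'−ẋ)/dt = (-1.356424502−-1.345686234)/0.017584 = -0.610684
  θ̈ = (θ̇'−θ̇)/dt = (2.152375245−2.056795020)/0.017584 = 5.435636
  sinθ=0.381137, cosθ=0.924519
  F = (M+m)·ẍ + m·l·cosθ·θ̈ − m·l·sinθ·θ̇² = -1.267904 + 0.535275 − 0.171741 = -0.904370
step 4→5:
  ẍ = (ẋ'−ẋ)/dt = (-1.406092912−-1.356424502)/0.017584 = -2.824637
  θ̈ = (θ̇'−θ̇)/dt = (2.299741876−2.152375245)/0.017584 = 8.380723
  sinθ=0.414317, cosθ=0.910133
  F = (M+m)·ẍ + m·l·cosθ·θ̈ − m·l·sinθ·θ̇² = -5.864519 + 0.812450 − 0.204446 = -5.256515

F_0 = 7.801014 N
F_1 = -5.545398 N
F_2 = 2.398219 N
F_3 = -0.904370 N
F_4 = -5.256515 N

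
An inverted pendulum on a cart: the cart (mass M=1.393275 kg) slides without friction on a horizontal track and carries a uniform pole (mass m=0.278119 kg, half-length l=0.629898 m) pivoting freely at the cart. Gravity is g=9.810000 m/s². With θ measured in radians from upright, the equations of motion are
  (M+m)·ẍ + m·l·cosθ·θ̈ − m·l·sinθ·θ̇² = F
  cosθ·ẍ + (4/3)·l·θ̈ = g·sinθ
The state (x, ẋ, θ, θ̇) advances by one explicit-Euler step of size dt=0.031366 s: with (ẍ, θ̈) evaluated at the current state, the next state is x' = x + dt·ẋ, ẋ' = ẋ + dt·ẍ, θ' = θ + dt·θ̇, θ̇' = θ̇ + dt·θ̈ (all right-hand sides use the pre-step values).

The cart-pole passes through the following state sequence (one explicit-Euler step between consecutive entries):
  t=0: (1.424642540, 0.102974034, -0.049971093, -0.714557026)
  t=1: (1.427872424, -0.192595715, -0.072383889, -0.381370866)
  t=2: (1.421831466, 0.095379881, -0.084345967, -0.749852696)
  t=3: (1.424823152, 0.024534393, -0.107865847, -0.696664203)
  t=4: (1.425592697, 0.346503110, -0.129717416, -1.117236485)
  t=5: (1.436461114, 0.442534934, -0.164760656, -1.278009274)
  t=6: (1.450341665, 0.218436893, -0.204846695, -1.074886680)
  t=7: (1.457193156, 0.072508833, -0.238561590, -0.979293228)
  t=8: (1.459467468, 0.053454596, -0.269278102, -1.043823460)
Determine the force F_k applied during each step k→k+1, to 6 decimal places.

F_0 = -13.886899 N
F_1 = 13.294473 N
F_2 = -3.470817 N
F_3 = 14.830494 N
F_4 = 4.255105 N
F_5 = -10.775414 N
F_6 = -7.212118 N
F_7 = -1.325848 N

step 0→1:
  ẍ = (ẋ'−ẋ)/dt = (-0.192595715−0.102974034)/0.031366 = -9.423253
  θ̈ = (θ̇'−θ̇)/dt = (-0.381370866−-0.714557026)/0.031366 = 10.622526
  sinθ=-0.049950, cosθ=0.998752
  F = (M+m)·ẍ + m·l·cosθ·θ̈ − m·l·sinθ·θ̇² = -15.749968 + 1.858601 − -0.004468 = -13.886899
step 1→2:
  ẍ = (ẋ'−ẋ)/dt = (0.095379881−-0.192595715)/0.031366 = 9.181139
  θ̈ = (θ̇'−θ̇)/dt = (-0.749852696−-0.381370866)/0.031366 = -11.747811
  sinθ=-0.072321, cosθ=0.997381
  F = (M+m)·ẍ + m·l·cosθ·θ̈ − m·l·sinθ·θ̇² = 15.345300 + -2.052670 − -0.001843 = 13.294473
step 2→3:
  ẍ = (ẋ'−ẋ)/dt = (0.024534393−0.095379881)/0.031366 = -2.258671
  θ̈ = (θ̇'−θ̇)/dt = (-0.696664203−-0.749852696)/0.031366 = 1.695737
  sinθ=-0.084246, cosθ=0.996445
  F = (M+m)·ẍ + m·l·cosθ·θ̈ − m·l·sinθ·θ̇² = -3.775130 + 0.296014 − -0.008299 = -3.470817
step 3→4:
  ẍ = (ẋ'−ẋ)/dt = (0.346503110−0.024534393)/0.031366 = 10.264896
  θ̈ = (θ̇'−θ̇)/dt = (-1.117236485−-0.696664203)/0.031366 = -13.408541
  sinθ=-0.107657, cosθ=0.994188
  F = (M+m)·ẍ + m·l·cosθ·θ̈ − m·l·sinθ·θ̇² = 17.156685 + -2.335345 − -0.009154 = 14.830494
step 4→5:
  ẍ = (ẋ'−ẋ)/dt = (0.442534934−0.346503110)/0.031366 = 3.061654
  θ̈ = (θ̇'−θ̇)/dt = (-1.278009274−-1.117236485)/0.031366 = -5.125703
  sinθ=-0.129354, cosθ=0.991598
  F = (M+m)·ẍ + m·l·cosθ·θ̈ − m·l·sinθ·θ̇² = 5.117229 + -0.890410 − -0.028286 = 4.255105
step 5→6:
  ẍ = (ẋ'−ẋ)/dt = (0.218436893−0.442534934)/0.031366 = -7.144616
  θ̈ = (θ̇'−θ̇)/dt = (-1.074886680−-1.278009274)/0.031366 = 6.475885
  sinθ=-0.164016, cosθ=0.986458
  F = (M+m)·ẍ + m·l·cosθ·θ̈ − m·l·sinθ·θ̇² = -11.941469 + 1.119125 − -0.046931 = -10.775414
step 6→7:
  ẍ = (ẋ'−ẋ)/dt = (0.072508833−0.218436893)/0.031366 = -4.652428
  θ̈ = (θ̇'−θ̇)/dt = (-0.979293228−-1.074886680)/0.031366 = 3.047677
  sinθ=-0.203417, cosθ=0.979092
  F = (M+m)·ẍ + m·l·cosθ·θ̈ − m·l·sinθ·θ̇² = -7.776040 + 0.522749 − -0.041173 = -7.212118
step 7→8:
  ẍ = (ẋ'−ẋ)/dt = (0.053454596−0.072508833)/0.031366 = -0.607481
  θ̈ = (θ̇'−θ̇)/dt = (-1.043823460−-0.979293228)/0.031366 = -2.057331
  sinθ=-0.236305, cosθ=0.971679
  F = (M+m)·ẍ + m·l·cosθ·θ̈ − m·l·sinθ·θ̇² = -1.015339 + -0.350209 − -0.039701 = -1.325848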